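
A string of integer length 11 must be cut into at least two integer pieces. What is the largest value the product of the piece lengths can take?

Fill g[k] for k=2..11: at each k try every first piece i and multiply by the better of (k−i) uncut or g[k−i].
Small cases: g[2]=1, g[3]=2, g[4]=4, g[5]=6.
g[6] = max(1×6, 2×4, 3×3, 4×2, 5×1) = 9
g[7] = max(1×9, 2×6, 3×4, 4×3, 5×2, 6×1) = 12
g[8] = max(1×12, 2×9, 3×6, …, 6×2, 7×1) = 18
g[9] = max(1×18, 2×12, 3×9, …, 7×2, 8×1) = 27
g[10] = max(1×27, 2×18, 3×12, …, 8×2, 9×1) = 36
g[11] = max(1×36, 2×27, 3×18, …, 9×2, 10×1) = 54
One optimal split: 3 + 3 + 3 + 2; product 3×3×3×2 = 54.

54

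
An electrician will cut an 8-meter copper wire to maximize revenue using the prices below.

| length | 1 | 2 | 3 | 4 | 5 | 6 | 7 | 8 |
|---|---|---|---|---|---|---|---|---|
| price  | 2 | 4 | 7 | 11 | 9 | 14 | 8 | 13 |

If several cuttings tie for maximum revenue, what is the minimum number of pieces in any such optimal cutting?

2

Let r[k] be the best obtainable value from length k. For each k, try every first piece i and keep the best of price[i] + r[k−i].
r[1] = 2
r[2] = 4  (first piece 1, then r[1]=2)
r[3] = 7
r[4] = 11
r[5] = 13  (first piece 1, then r[4]=11)
r[6] = 15  (first piece 1, then r[5]=13)
r[7] = 18  (first piece 3, then r[4]=11)
r[8] = 22  (first piece 4, then r[4]=11)
Maximum revenue is €22.
Now minimize piece count subject to staying optimal: for each k, pieces[k] = 1 + min over i with p[i]+r[k−i]=r[k] of pieces[k−i].
pieces[5] = 2
pieces[6] = 2
pieces[7] = 2
pieces[8] = 2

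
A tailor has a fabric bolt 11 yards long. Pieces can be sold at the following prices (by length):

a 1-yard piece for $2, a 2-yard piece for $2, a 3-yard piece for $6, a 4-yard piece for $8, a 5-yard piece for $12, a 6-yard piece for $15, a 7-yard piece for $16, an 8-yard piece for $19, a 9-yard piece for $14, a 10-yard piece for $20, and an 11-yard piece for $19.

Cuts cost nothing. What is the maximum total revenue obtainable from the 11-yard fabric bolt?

Consider every possible first cut. r[k] is the best of p[i]+r[k−i] over all sellable i≤k.
r[1] = 2
r[2] = 4  (first piece 1, then r[1]=2)
r[3] = 6  (first piece 1, then r[2]=4)
r[4] = 8  (first piece 1, then r[3]=6)
r[5] = 12
r[6] = 15
r[7] = 17  (first piece 1, then r[6]=15)
r[8] = 19  (first piece 1, then r[7]=17)
r[9] = 21  (first piece 1, then r[8]=19)
r[10] = 24  (first piece 5, then r[5]=12)
r[11] = 27  (first piece 5, then r[6]=15)
One optimal cutting: 6 + 5 → $15 + $12 = $27.

27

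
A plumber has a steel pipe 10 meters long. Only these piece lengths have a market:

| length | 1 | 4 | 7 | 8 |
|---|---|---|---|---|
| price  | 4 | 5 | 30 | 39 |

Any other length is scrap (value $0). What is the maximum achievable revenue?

47

Build f[k] bottom-up: f[k] = max over allowed piece i of (p[i] + f[k−i]).
f[1] = 4
f[2] = 8  (first piece 1, then f[1]=4)
f[3] = 12  (first piece 1, then f[2]=8)
f[4] = 16  (first piece 1, then f[3]=12)
f[5] = 20  (first piece 1, then f[4]=16)
f[6] = 24  (first piece 1, then f[5]=20)
f[7] = 30
f[8] = 39
f[9] = 43  (first piece 1, then f[8]=39)
f[10] = 47  (first piece 1, then f[9]=43)
One optimal cutting: 8 + 1 + 1 → $47.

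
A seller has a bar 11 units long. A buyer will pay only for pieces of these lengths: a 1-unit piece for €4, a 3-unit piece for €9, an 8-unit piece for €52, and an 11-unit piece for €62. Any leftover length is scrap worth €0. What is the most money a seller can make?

Consider every possible first cut. f[k] is the best of p[i]+f[k−i] over all sellable i≤k.
f[1] = 4
f[2] = 8  (first piece 1, then f[1]=4)
f[3] = max(4+8, 9+0) = 12
f[4] = max(4+12, 9+4) = 16
f[5] = max(4+16, 9+8) = 20
f[6] = max(4+20, 9+12) = 24
f[7] = max(4+24, 9+16) = 28
f[8] = max(4+28, 9+20, 52+0) = 52
f[9] = max(4+52, 9+24, 52+4) = 56
f[10] = max(4+56, 9+28, 52+8) = 60
f[11] = max(4+60, 9+52, 52+12, 62+0) = 64
One optimal cutting: 8 + 1 + 1 + 1 → €64.

64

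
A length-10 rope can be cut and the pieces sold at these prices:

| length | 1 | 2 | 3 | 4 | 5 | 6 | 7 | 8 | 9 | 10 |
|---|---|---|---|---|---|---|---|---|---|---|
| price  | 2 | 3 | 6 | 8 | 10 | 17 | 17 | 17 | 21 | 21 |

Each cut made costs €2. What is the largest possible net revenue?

Build net[k] bottom-up: net[k] = max over allowed piece i of (p[i] + net[k−i]) − 2 per cut.
net[1] = 2
net[2] = 3
net[3] = 6
net[4] = 8
net[5] = 10
net[6] = 17
net[7] = 17  (first piece 1, then net[6]=17)
net[8] = 18  (first piece 2, then net[6]=17)
net[9] = 21  (first piece 3, then net[6]=17)
net[10] = 23  (first piece 4, then net[6]=17)
One optimal plan: pieces 6 + 4 (1 cut) → €25 − €2 = €23.

23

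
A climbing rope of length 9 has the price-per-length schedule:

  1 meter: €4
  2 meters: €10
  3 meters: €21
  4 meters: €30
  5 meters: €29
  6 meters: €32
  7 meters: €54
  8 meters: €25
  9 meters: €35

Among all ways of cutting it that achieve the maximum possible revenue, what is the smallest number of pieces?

2

Let r[k] be the best obtainable value from length k. For each k, try every first piece i and keep the best of price[i] + r[k−i].
r[1] = 4
r[2] = 10
r[3] = 21
r[4] = 30
r[5] = 34  (first piece 1, then r[4]=30)
r[6] = 42  (first piece 3, then r[3]=21)
r[7] = 54
r[8] = 60  (first piece 4, then r[4]=30)
r[9] = 64  (first piece 1, then r[8]=60)
Maximum revenue is €64.
Now minimize piece count subject to staying optimal: for each k, pieces[k] = 1 + min over i with p[i]+r[k−i]=r[k] of pieces[k−i].
pieces[6] = 2
pieces[7] = 1
pieces[8] = 2
pieces[9] = 2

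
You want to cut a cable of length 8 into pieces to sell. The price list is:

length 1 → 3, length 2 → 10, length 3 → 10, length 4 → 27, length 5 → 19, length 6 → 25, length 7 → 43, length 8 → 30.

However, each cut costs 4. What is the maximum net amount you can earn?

50

Let v[k] be the best obtainable value from length k. For each k, try every first piece i and keep the best of price[i] + v[k−i] minus the 4 cut fee when i<k.
v[1] = 3
v[2] = 10
v[3] = 10
v[4] = 27
v[5] = 26  (first piece 1, then v[4]=27)
v[6] = 33  (first piece 2, then v[4]=27)
v[7] = 43
v[8] = 50  (first piece 4, then v[4]=27)
One optimal plan: pieces 4 + 4 (1 cut) → 54 − 4 = 50.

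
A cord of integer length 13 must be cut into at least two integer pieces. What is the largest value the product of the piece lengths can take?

108

Define prod[k] = max over 1≤i<k of i · max(k−i, prod[k−i]); the inner max lets the remainder stay uncut if that's better.
prod[2] = 1×max(1,0) = 1×1 = 1
prod[3] = 1×max(2,1) = 1×2 = 2
prod[4] = 2×max(2,1) = 2×2 = 4
prod[5] = 2×max(3,2) = 2×3 = 6
prod[6] = 3×max(3,2) = 3×3 = 9
prod[7] = 2×max(5,6) = 2×6 = 12
prod[8] = 2×max(6,9) = 2×9 = 18
prod[9] = 3×max(6,9) = 3×9 = 27
prod[10] = 2×max(8,18) = 2×18 = 36
prod[11] = 2×max(9,27) = 2×27 = 54
prod[12] = 3×max(9,27) = 3×27 = 81
prod[13] = 2×max(11,54) = 2×54 = 108
One optimal split: 3 + 3 + 3 + 2 + 2; product 3×3×3×2×2 = 108.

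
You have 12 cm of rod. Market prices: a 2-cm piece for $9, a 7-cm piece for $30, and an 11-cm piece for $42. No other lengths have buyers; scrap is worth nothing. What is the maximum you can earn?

54

Let best[k] be the best obtainable value from length k. For each k, try every first piece i and keep the best of price[i] + best[k−i].
best[1] = 0
best[2] = 9
best[3] = 9
best[4] = 18  (first piece 2, then best[2]=9)
best[5] = 18
best[6] = 27  (first piece 2, then best[4]=18)
best[7] = 30
best[8] = 36  (first piece 2, then best[6]=27)
best[9] = 39  (first piece 2, then best[7]=30)
best[10] = 45  (first piece 2, then best[8]=36)
best[11] = 48  (first piece 2, then best[9]=39)
best[12] = 54  (first piece 2, then best[10]=45)
One optimal cutting: 2 + 2 + 2 + 2 + 2 + 2 → $54.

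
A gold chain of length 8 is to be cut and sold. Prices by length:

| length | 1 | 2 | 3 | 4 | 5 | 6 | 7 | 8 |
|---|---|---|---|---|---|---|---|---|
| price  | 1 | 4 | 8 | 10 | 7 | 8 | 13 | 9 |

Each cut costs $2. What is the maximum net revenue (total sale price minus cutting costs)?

Build v[k] bottom-up: v[k] = max over allowed piece i of (p[i] + v[k−i]) − 2 per cut.
v[1] = 1
v[2] = 4
v[3] = 8
v[4] = 10
v[5] = 10  (first piece 2, then v[3]=8)
v[6] = 14  (first piece 3, then v[3]=8)
v[7] = 16  (first piece 3, then v[4]=10)
v[8] = 18  (first piece 4, then v[4]=10)
One optimal plan: pieces 4 + 4 (1 cut) → $20 − $2 = $18.

18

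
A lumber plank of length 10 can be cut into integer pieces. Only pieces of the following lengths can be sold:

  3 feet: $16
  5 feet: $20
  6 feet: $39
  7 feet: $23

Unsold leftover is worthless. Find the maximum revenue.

55

Build best[k] bottom-up: best[k] = max over allowed piece i of (p[i] + best[k−i]).
best[1] = 0
best[2] = 0
best[3] = 16
best[4] = 16
best[5] = max(16+0, 20+0) = 20
best[6] = max(16+16, 20+0, 39+0) = 39
best[7] = max(16+16, 20+0, 39+0, 23+0) = 39
best[8] = max(16+20, 20+16, 39+0, 23+0) = 39
best[9] = max(16+39, 20+16, 39+16, 23+0) = 55
best[10] = max(16+39, 20+20, 39+16, 23+16) = 55
One optimal cutting: pieces 6 + 3 with 1 foot of scrap → $55.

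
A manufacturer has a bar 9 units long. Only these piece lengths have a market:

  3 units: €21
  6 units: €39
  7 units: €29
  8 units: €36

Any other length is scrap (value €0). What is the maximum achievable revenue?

63

Build f[k] bottom-up: f[k] = max over allowed piece i of (p[i] + f[k−i]).
f[1] = 0
f[2] = 0
f[3] = 21
f[4] = 21
f[5] = 21
f[6] = max(21+21, 39+0) = 42
f[7] = max(21+21, 39+0, 29+0) = 42
f[8] = max(21+21, 39+0, 29+0, 36+0) = 42
f[9] = max(21+42, 39+21, 29+0, 36+0) = 63
One optimal cutting: 3 + 3 + 3 → €63.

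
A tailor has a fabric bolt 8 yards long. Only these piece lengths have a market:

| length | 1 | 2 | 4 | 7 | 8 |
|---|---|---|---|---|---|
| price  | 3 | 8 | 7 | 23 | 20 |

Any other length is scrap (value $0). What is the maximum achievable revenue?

Consider every possible first cut. best[k] is the best of p[i]+best[k−i] over all sellable i≤k.
best[1] = 3
best[2] = max(3+3, 8+0) = 8
best[3] = max(3+8, 8+3) = 11
best[4] = max(3+11, 8+8, 7+0) = 16
best[5] = max(3+16, 8+11, 7+3) = 19
best[6] = max(3+19, 8+16, 7+8) = 24
best[7] = max(3+24, 8+19, 7+11, 23+0) = 27
best[8] = max(3+27, 8+24, 7+16, 23+3, 20+0) = 32
One optimal cutting: 2 + 2 + 2 + 2 → $32.

32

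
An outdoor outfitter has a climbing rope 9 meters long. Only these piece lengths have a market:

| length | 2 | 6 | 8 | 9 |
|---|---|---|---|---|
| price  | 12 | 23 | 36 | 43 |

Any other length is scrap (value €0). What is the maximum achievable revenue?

Let r[k] be the best obtainable value from length k. For each k, try every first piece i and keep the best of price[i] + r[k−i].
r[1] = 0
r[2] = 12
r[3] = 12
r[4] = 24  (first piece 2, then r[2]=12)
r[5] = 24
r[6] = 36  (first piece 2, then r[4]=24)
r[7] = 36
r[8] = 48  (first piece 2, then r[6]=36)
r[9] = 48
One optimal cutting: pieces 2 + 2 + 2 + 2 with 1 meter of scrap → €48.

48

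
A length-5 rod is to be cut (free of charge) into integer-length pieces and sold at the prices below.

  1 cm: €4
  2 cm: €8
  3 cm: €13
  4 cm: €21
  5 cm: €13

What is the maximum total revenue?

Build r[k] bottom-up: r[k] = max over allowed piece i of (p[i] + r[k−i]).
r[1] = 4
r[2] = 8  (first piece 1, then r[1]=4)
r[3] = 13
r[4] = 21
r[5] = 25  (first piece 1, then r[4]=21)
One optimal cutting: 4 + 1 → €21 + €4 = €25.

25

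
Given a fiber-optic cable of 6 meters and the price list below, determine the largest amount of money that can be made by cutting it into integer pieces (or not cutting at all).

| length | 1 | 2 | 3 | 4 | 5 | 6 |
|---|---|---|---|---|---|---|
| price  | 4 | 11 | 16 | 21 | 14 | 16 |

Build v[k] bottom-up: v[k] = max over allowed piece i of (p[i] + v[k−i]).
v[1] = 4
v[2] = max(4+4, 11+0) = 11
v[3] = max(4+11, 11+4, 16+0) = 16
v[4] = max(4+16, 11+11, 16+4, 21+0) = 22
v[5] = max(4+22, 11+16, 16+11, 21+4, 14+0) = 27
v[6] = max(4+27, 11+22, 16+16, 21+11, 14+4, 16+0) = 33
One optimal cutting: 2 + 2 + 2 → $11 + $11 + $11 = $33.

33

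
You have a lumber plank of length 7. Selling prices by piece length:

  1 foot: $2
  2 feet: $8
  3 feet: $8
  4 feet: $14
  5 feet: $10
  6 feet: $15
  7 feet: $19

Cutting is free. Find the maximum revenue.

Let R[k] be the best obtainable value from length k. For each k, try every first piece i and keep the best of price[i] + R[k−i].
R[1] = 2
R[2] = max(2+2, 8+0) = 8
R[3] = max(2+8, 8+2, 8+0) = 10
R[4] = max(2+10, 8+8, 8+2, 14+0) = 16
R[5] = max(2+16, 8+10, 8+8, 14+2, 10+0) = 18
R[6] = max(2+18, 8+16, 8+10, 14+8, 10+2, 15+0) = 24
R[7] = max(2+24, 8+18, 8+16, …, 15+2, 19+0) = 26
One optimal cutting: 2 + 2 + 2 + 1 → $8 + $8 + $8 + $2 = $26.

26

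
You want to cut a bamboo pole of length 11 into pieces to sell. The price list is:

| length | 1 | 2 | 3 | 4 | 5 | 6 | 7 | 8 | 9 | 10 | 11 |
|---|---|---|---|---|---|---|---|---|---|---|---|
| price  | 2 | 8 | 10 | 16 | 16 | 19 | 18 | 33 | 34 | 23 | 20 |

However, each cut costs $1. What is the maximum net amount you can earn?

Consider every possible first cut. v[k] is the best of p[i]+v[k−i] over all sellable i≤k, charging 1 whenever i<k.
v[1] = 2
v[2] = max(2+2-1, 8+0) = 8
v[3] = max(2+8-1, 8+2-1, 10+0) = 10
v[4] = max(2+10-1, 8+8-1, 10+2-1, 16+0) = 16
v[5] = max(2+16-1, 8+10-1, 10+8-1, 16+2-1, 16+0) = 17
v[6] = max(2+17-1, 8+16-1, 10+10-1, 16+8-1, 16+2-1, 19+0) = 23
v[7] = max(2+23-1, 8+17-1, 10+16-1, …, 19+2-1, 18+0) = 25
v[8] = max(2+25-1, 8+23-1, 10+17-1, …, 18+2-1, 33+0) = 33
v[9] = max(2+33-1, 8+25-1, 10+23-1, …, 33+2-1, 34+0) = 34
v[10] = max(2+34-1, 8+33-1, 10+25-1, …, 34+2-1, 23+0) = 40
v[11] = max(2+40-1, 8+34-1, 10+33-1, …, 23+2-1, 20+0) = 42
One optimal plan: pieces 8 + 3 (1 cut) → $43 − $1 = $42.

42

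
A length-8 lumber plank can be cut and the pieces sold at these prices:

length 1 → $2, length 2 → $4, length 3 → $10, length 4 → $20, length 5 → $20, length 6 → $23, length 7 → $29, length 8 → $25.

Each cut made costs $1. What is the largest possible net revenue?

Build v[k] bottom-up: v[k] = max over allowed piece i of (p[i] + v[k−i]) − 1 per cut.
v[1] = 2
v[2] = 4
v[3] = 10
v[4] = 20
v[5] = 21  (first piece 1, then v[4]=20)
v[6] = 23  (first piece 2, then v[4]=20)
v[7] = 29  (first piece 3, then v[4]=20)
v[8] = 39  (first piece 4, then v[4]=20)
One optimal plan: pieces 4 + 4 (1 cut) → $40 − $1 = $39.

39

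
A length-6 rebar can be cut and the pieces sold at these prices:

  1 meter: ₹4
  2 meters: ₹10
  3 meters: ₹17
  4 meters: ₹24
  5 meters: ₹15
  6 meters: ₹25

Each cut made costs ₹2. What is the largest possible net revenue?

Consider every possible first cut. net[k] is the best of p[i]+net[k−i] over all sellable i≤k, charging 2 whenever i<k.
net[1] = 4
net[2] = 10
net[3] = 17
net[4] = 24
net[5] = 26  (first piece 1, then net[4]=24)
net[6] = 32  (first piece 2, then net[4]=24)
One optimal plan: pieces 4 + 2 (1 cut) → ₹34 − ₹2 = ₹32.

32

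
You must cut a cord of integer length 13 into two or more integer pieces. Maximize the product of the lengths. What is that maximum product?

108

Fill P[k] for k=2..13: at each k try every first piece i and multiply by the better of (k−i) uncut or P[k−i].
Small cases: P[2]=1, P[3]=2, P[4]=4, P[5]=6, P[6]=9, P[7]=12.
P[8] = max(1×12, 2×9, 3×6, …, 6×2, 7×1) = 18
P[9] = max(1×18, 2×12, 3×9, …, 7×2, 8×1) = 27
P[10] = max(1×27, 2×18, 3×12, …, 8×2, 9×1) = 36
P[11] = max(1×36, 2×27, 3×18, …, 9×2, 10×1) = 54
P[12] = max(1×54, 2×36, 3×27, …, 10×2, 11×1) = 81
P[13] = max(1×81, 2×54, 3×36, …, 11×2, 12×1) = 108
One optimal split: 3 + 3 + 3 + 2 + 2; product 3×3×3×2×2 = 108.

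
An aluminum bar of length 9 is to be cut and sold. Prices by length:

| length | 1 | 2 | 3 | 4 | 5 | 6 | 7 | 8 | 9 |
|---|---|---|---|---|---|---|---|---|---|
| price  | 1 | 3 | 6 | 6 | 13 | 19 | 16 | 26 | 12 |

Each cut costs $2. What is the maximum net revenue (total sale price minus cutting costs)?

Build net[k] bottom-up: net[k] = max over allowed piece i of (p[i] + net[k−i]) − 2 per cut.
net[1] = 1
net[2] = max(1+1-2, 3+0) = 3
net[3] = max(1+3-2, 3+1-2, 6+0) = 6
net[4] = max(1+6-2, 3+3-2, 6+1-2, 6+0) = 6
net[5] = max(1+6-2, 3+6-2, 6+3-2, 6+1-2, 13+0) = 13
net[6] = max(1+13-2, 3+6-2, 6+6-2, 6+3-2, 13+1-2, 19+0) = 19
net[7] = max(1+19-2, 3+13-2, 6+6-2, …, 19+1-2, 16+0) = 18
net[8] = max(1+18-2, 3+19-2, 6+13-2, …, 16+1-2, 26+0) = 26
net[9] = max(1+26-2, 3+18-2, 6+19-2, …, 26+1-2, 12+0) = 25
One optimal plan: pieces 8 + 1 (1 cut) → $27 − $2 = $25.

25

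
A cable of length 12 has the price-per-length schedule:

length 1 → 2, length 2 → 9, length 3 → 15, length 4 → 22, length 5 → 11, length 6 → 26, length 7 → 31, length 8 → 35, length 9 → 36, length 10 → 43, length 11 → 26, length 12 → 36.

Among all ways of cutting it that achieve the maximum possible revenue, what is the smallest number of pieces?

3

Consider every possible first cut. r[k] is the best of p[i]+r[k−i] over all sellable i≤k.
r[1] = 2
r[2] = max(2+2, 9+0) = 9
r[3] = max(2+9, 9+2, 15+0) = 15
r[4] = max(2+15, 9+9, 15+2, 22+0) = 22
r[5] = max(2+22, 9+15, 15+9, 22+2, 11+0) = 24
r[6] = max(2+24, 9+22, 15+15, 22+9, 11+2, 26+0) = 31
r[7] = max(2+31, 9+24, 15+22, …, 26+2, 31+0) = 37
r[8] = max(2+37, 9+31, 15+24, …, 31+2, 35+0) = 44
r[9] = max(2+44, 9+37, 15+31, …, 35+2, 36+0) = 46
r[10] = max(2+46, 9+44, 15+37, …, 36+2, 43+0) = 53
r[11] = max(2+53, 9+46, 15+44, …, 43+2, 26+0) = 59
r[12] = max(2+59, 9+53, 15+46, …, 26+2, 36+0) = 66
Maximum revenue is 66.
Now minimize piece count subject to staying optimal: for each k, pieces[k] = 1 + min over i with p[i]+r[k−i]=r[k] of pieces[k−i].
pieces[9] = 3
pieces[10] = 3
pieces[11] = 3
pieces[12] = 3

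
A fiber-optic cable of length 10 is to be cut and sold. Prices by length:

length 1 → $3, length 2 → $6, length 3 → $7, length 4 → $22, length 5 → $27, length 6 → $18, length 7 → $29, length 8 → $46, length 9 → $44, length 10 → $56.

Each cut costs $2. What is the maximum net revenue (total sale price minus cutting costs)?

Consider every possible first cut. v[k] is the best of p[i]+v[k−i] over all sellable i≤k, charging 2 whenever i<k.
v[1] = 3
v[2] = max(3+3-2, 6+0) = 6
v[3] = max(3+6-2, 6+3-2, 7+0) = 7
v[4] = max(3+7-2, 6+6-2, 7+3-2, 22+0) = 22
v[5] = max(3+22-2, 6+7-2, 7+6-2, 22+3-2, 27+0) = 27
v[6] = max(3+27-2, 6+22-2, 7+7-2, 22+6-2, 27+3-2, 18+0) = 28
v[7] = max(3+28-2, 6+27-2, 7+22-2, …, 18+3-2, 29+0) = 31
v[8] = max(3+31-2, 6+28-2, 7+27-2, …, 29+3-2, 46+0) = 46
v[9] = max(3+46-2, 6+31-2, 7+28-2, …, 46+3-2, 44+0) = 47
v[10] = max(3+47-2, 6+46-2, 7+31-2, …, 44+3-2, 56+0) = 56
Best is to make no cuts and sell whole for $56.

56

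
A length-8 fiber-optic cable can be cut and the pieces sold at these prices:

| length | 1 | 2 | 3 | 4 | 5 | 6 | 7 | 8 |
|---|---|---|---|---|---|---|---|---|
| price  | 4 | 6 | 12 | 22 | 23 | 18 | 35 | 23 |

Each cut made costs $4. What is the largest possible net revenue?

Consider every possible first cut. v[k] is the best of p[i]+v[k−i] over all sellable i≤k, charging 4 whenever i<k.
v[1] = 4
v[2] = 6
v[3] = 12
v[4] = 22
v[5] = 23
v[6] = 24  (first piece 2, then v[4]=22)
v[7] = 35
v[8] = 40  (first piece 4, then v[4]=22)
One optimal plan: pieces 4 + 4 (1 cut) → $44 − $4 = $40.

40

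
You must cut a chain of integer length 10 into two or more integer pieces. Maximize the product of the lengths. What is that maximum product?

36

Fill m[k] for k=2..10: at each k try every first piece i and multiply by the better of (k−i) uncut or m[k−i].
Small cases: m[2]=1, m[3]=2.
m[4] = 2*max(2,1) = 2*2 = 4
m[5] = 2*max(3,2) = 2*3 = 6
m[6] = 3*max(3,2) = 3*3 = 9
m[7] = 2*max(5,6) = 2*6 = 12
m[8] = 2*max(6,9) = 2*9 = 18
m[9] = 3*max(6,9) = 3*9 = 27
m[10] = 2*max(8,18) = 2*18 = 36
One optimal split: 3 + 3 + 2 + 2; product 3*3*2*2 = 36.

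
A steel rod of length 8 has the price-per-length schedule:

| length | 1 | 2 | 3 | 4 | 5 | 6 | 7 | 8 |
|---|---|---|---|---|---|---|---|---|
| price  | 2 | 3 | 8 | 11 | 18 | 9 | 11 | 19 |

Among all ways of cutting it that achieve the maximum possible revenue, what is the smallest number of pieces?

Build r[k] bottom-up: r[k] = max over allowed piece i of (p[i] + r[k−i]).
r[1] = 2
r[2] = max(2+2, 3+0) = 4
r[3] = max(2+4, 3+2, 8+0) = 8
r[4] = max(2+8, 3+4, 8+2, 11+0) = 11
r[5] = max(2+11, 3+8, 8+4, 11+2, 18+0) = 18
r[6] = max(2+18, 3+11, 8+8, 11+4, 18+2, 9+0) = 20
r[7] = max(2+20, 3+18, 8+11, …, 9+2, 11+0) = 22
r[8] = max(2+22, 3+20, 8+18, …, 11+2, 19+0) = 26
Maximum revenue is $26.
Now minimize piece count subject to staying optimal: for each k, pieces[k] = 1 + min over i with p[i]+r[k−i]=r[k] of pieces[k−i].
pieces[5] = 1
pieces[6] = 2
pieces[7] = 3
pieces[8] = 2

2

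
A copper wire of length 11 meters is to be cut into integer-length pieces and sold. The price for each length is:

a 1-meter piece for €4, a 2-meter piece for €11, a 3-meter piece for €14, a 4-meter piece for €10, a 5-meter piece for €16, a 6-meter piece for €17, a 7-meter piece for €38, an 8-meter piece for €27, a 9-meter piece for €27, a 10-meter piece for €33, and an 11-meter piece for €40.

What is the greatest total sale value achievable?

Build R[k] bottom-up: R[k] = max over allowed piece i of (p[i] + R[k−i]).
R[1] = 4
R[2] = max(4+4, 11+0) = 11
R[3] = max(4+11, 11+4, 14+0) = 15
R[4] = max(4+15, 11+11, 14+4, 10+0) = 22
R[5] = max(4+22, 11+15, 14+11, 10+4, 16+0) = 26
R[6] = max(4+26, 11+22, 14+15, 10+11, 16+4, 17+0) = 33
R[7] = max(4+33, 11+26, 14+22, …, 17+4, 38+0) = 38
R[8] = max(4+38, 11+33, 14+26, …, 38+4, 27+0) = 44
R[9] = max(4+44, 11+38, 14+33, …, 27+4, 27+0) = 49
R[10] = max(4+49, 11+44, 14+38, …, 27+4, 33+0) = 55
R[11] = max(4+55, 11+49, 14+44, …, 33+4, 40+0) = 60
One optimal cutting: 7 + 2 + 2 → €38 + €11 + €11 = €60.

60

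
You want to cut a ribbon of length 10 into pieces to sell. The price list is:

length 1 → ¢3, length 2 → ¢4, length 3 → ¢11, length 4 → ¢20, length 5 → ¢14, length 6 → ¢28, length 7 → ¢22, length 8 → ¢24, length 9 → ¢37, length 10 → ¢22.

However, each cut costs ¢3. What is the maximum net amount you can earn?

45

Build v[k] bottom-up: v[k] = max over allowed piece i of (p[i] + v[k−i]) − 3 per cut.
v[1] = 3
v[2] = max(3+3-3, 4+0) = 4
v[3] = max(3+4-3, 4+3-3, 11+0) = 11
v[4] = max(3+11-3, 4+4-3, 11+3-3, 20+0) = 20
v[5] = max(3+20-3, 4+11-3, 11+4-3, 20+3-3, 14+0) = 20
v[6] = max(3+20-3, 4+20-3, 11+11-3, 20+4-3, 14+3-3, 28+0) = 28
v[7] = max(3+28-3, 4+20-3, 11+20-3, …, 28+3-3, 22+0) = 28
v[8] = max(3+28-3, 4+28-3, 11+20-3, …, 22+3-3, 24+0) = 37
v[9] = max(3+37-3, 4+28-3, 11+28-3, …, 24+3-3, 37+0) = 37
v[10] = max(3+37-3, 4+37-3, 11+28-3, …, 37+3-3, 22+0) = 45
One optimal plan: pieces 6 + 4 (1 cut) → ¢48 − ¢3 = ¢45.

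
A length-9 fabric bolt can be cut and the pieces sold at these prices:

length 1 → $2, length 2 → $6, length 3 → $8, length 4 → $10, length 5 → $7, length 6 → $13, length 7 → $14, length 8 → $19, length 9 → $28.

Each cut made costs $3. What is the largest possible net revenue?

28

Consider every possible first cut. r[k] is the best of p[i]+r[k−i] over all sellable i≤k, charging 3 whenever i<k.
r[1] = 2
r[2] = 6
r[3] = 8
r[4] = 10
r[5] = 11  (first piece 2, then r[3]=8)
r[6] = 13  (first piece 2, then r[4]=10)
r[7] = 15  (first piece 3, then r[4]=10)
r[8] = 19
r[9] = 28
Best is to make no cuts and sell whole for $28.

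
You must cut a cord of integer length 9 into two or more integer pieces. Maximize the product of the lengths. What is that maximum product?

27

Fill m[k] for k=2..9: at each k try every first piece i and multiply by the better of (k−i) uncut or m[k−i].
m[2] = 1*max(1,0) = 1*1 = 1
m[3] = 1*max(2,1) = 1*2 = 2
m[4] = 2*max(2,1) = 2*2 = 4
m[5] = 2*max(3,2) = 2*3 = 6
m[6] = 3*max(3,2) = 3*3 = 9
m[7] = 2*max(5,6) = 2*6 = 12
m[8] = 2*max(6,9) = 2*9 = 18
m[9] = 3*max(6,9) = 3*9 = 27
One optimal split: 3 + 3 + 3; product 3*3*3 = 27.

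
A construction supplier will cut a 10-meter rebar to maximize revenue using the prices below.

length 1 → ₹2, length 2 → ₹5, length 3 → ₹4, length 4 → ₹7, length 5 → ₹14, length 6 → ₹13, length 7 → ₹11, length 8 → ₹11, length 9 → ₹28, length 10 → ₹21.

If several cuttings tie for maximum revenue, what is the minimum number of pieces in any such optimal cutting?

Consider every possible first cut. r[k] is the best of p[i]+r[k−i] over all sellable i≤k.
r[1] = 2
r[2] = max(2+2, 5+0) = 5
r[3] = max(2+5, 5+2, 4+0) = 7
r[4] = max(2+7, 5+5, 4+2, 7+0) = 10
r[5] = max(2+10, 5+7, 4+5, 7+2, 14+0) = 14
r[6] = max(2+14, 5+10, 4+7, 7+5, 14+2, 13+0) = 16
r[7] = max(2+16, 5+14, 4+10, …, 13+2, 11+0) = 19
r[8] = max(2+19, 5+16, 4+14, …, 11+2, 11+0) = 21
r[9] = max(2+21, 5+19, 4+16, …, 11+2, 28+0) = 28
r[10] = max(2+28, 5+21, 4+19, …, 28+2, 21+0) = 30
Maximum revenue is ₹30.
Now minimize piece count subject to staying optimal: for each k, pieces[k] = 1 + min over i with p[i]+r[k−i]=r[k] of pieces[k−i].
pieces[7] = 2
pieces[8] = 3
pieces[9] = 1
pieces[10] = 2

2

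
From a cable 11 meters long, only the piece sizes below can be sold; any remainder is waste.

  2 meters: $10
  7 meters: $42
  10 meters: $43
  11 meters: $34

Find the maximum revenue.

62

Let f[k] be the best obtainable value from length k. For each k, try every first piece i and keep the best of price[i] + f[k−i].
f[1] = 0
f[2] = 10
f[3] = 10
f[4] = 20  (first piece 2, then f[2]=10)
f[5] = 20
f[6] = 30  (first piece 2, then f[4]=20)
f[7] = 42
f[8] = 42
f[9] = 52  (first piece 2, then f[7]=42)
f[10] = 52
f[11] = 62  (first piece 2, then f[9]=52)
One optimal cutting: 7 + 2 + 2 → $62.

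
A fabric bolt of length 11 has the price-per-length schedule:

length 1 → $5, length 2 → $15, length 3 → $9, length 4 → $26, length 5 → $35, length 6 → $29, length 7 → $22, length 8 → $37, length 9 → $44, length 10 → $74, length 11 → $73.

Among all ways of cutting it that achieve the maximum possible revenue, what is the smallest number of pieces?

4

Let r[k] be the best obtainable value from length k. For each k, try every first piece i and keep the best of price[i] + r[k−i].
r[1] = 5
r[2] = 15
r[3] = 20  (first piece 1, then r[2]=15)
r[4] = 30  (first piece 2, then r[2]=15)
r[5] = 35  (first piece 1, then r[4]=30)
r[6] = 45  (first piece 2, then r[4]=30)
r[7] = 50  (first piece 1, then r[6]=45)
r[8] = 60  (first piece 2, then r[6]=45)
r[9] = 65  (first piece 1, then r[8]=60)
r[10] = 75  (first piece 2, then r[8]=60)
r[11] = 80  (first piece 1, then r[10]=75)
Maximum revenue is $80.
Now minimize piece count subject to staying optimal: for each k, pieces[k] = 1 + min over i with p[i]+r[k−i]=r[k] of pieces[k−i].
pieces[8] = 4
pieces[9] = 3
pieces[10] = 5
pieces[11] = 4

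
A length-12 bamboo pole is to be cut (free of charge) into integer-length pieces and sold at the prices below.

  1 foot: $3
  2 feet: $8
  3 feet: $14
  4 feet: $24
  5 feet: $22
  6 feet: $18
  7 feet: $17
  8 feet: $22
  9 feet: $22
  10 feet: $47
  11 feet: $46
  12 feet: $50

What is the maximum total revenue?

Let r[k] be the best obtainable value from length k. For each k, try every first piece i and keep the best of price[i] + r[k−i].
r[1] = 3
r[2] = max(3+3, 8+0) = 8
r[3] = max(3+8, 8+3, 14+0) = 14
r[4] = max(3+14, 8+8, 14+3, 24+0) = 24
r[5] = max(3+24, 8+14, 14+8, 24+3, 22+0) = 27
r[6] = max(3+27, 8+24, 14+14, 24+8, 22+3, 18+0) = 32
r[7] = max(3+32, 8+27, 14+24, …, 18+3, 17+0) = 38
r[8] = max(3+38, 8+32, 14+27, …, 17+3, 22+0) = 48
r[9] = max(3+48, 8+38, 14+32, …, 22+3, 22+0) = 51
r[10] = max(3+51, 8+48, 14+38, …, 22+3, 47+0) = 56
r[11] = max(3+56, 8+51, 14+48, …, 47+3, 46+0) = 62
r[12] = max(3+62, 8+56, 14+51, …, 46+3, 50+0) = 72
One optimal cutting: 4 + 4 + 4 → $24 + $24 + $24 = $72.

72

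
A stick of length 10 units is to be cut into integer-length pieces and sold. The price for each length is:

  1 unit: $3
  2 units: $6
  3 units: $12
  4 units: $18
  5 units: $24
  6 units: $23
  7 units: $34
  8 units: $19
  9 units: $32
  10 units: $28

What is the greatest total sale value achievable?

Let r[k] be the best obtainable value from length k. For each k, try every first piece i and keep the best of price[i] + r[k−i].
r[1] = 3
r[2] = max(3+3, 6+0) = 6
r[3] = max(3+6, 6+3, 12+0) = 12
r[4] = max(3+12, 6+6, 12+3, 18+0) = 18
r[5] = max(3+18, 6+12, 12+6, 18+3, 24+0) = 24
r[6] = max(3+24, 6+18, 12+12, 18+6, 24+3, 23+0) = 27
r[7] = max(3+27, 6+24, 12+18, …, 23+3, 34+0) = 34
r[8] = max(3+34, 6+27, 12+24, …, 34+3, 19+0) = 37
r[9] = max(3+37, 6+34, 12+27, …, 19+3, 32+0) = 42
r[10] = max(3+42, 6+37, 12+34, …, 32+3, 28+0) = 48
One optimal cutting: 5 + 5 → $24 + $24 = $48.

48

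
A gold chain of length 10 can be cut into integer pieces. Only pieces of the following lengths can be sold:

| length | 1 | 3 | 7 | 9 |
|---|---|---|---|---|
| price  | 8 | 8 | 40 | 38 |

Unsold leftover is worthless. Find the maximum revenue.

80

Consider every possible first cut. r[k] is the best of p[i]+r[k−i] over all sellable i≤k.
r[1] = 8
r[2] = 16  (first piece 1, then r[1]=8)
r[3] = max(8+16, 8+0) = 24
r[4] = max(8+24, 8+8) = 32
r[5] = max(8+32, 8+16) = 40
r[6] = max(8+40, 8+24) = 48
r[7] = max(8+48, 8+32, 40+0) = 56
r[8] = max(8+56, 8+40, 40+8) = 64
r[9] = max(8+64, 8+48, 40+16, 38+0) = 72
r[10] = max(8+72, 8+56, 40+24, 38+8) = 80
One optimal cutting: 1 + 1 + 1 + 1 + 1 + 1 + 1 + 1 + 1 + 1 → $80.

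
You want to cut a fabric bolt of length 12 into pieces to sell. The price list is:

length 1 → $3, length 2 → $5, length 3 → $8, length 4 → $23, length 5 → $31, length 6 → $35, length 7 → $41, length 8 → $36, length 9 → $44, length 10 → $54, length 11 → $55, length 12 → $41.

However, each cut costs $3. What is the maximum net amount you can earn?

Build net[k] bottom-up: net[k] = max over allowed piece i of (p[i] + net[k−i]) − 3 per cut.
net[1] = 3
net[2] = max(3+3-3, 5+0) = 5
net[3] = max(3+5-3, 5+3-3, 8+0) = 8
net[4] = max(3+8-3, 5+5-3, 8+3-3, 23+0) = 23
net[5] = max(3+23-3, 5+8-3, 8+5-3, 23+3-3, 31+0) = 31
net[6] = max(3+31-3, 5+23-3, 8+8-3, 23+5-3, 31+3-3, 35+0) = 35
net[7] = max(3+35-3, 5+31-3, 8+23-3, …, 35+3-3, 41+0) = 41
net[8] = max(3+41-3, 5+35-3, 8+31-3, …, 41+3-3, 36+0) = 43
net[9] = max(3+43-3, 5+41-3, 8+35-3, …, 36+3-3, 44+0) = 51
net[10] = max(3+51-3, 5+43-3, 8+41-3, …, 44+3-3, 54+0) = 59
net[11] = max(3+59-3, 5+51-3, 8+43-3, …, 54+3-3, 55+0) = 63
net[12] = max(3+63-3, 5+59-3, 8+51-3, …, 55+3-3, 41+0) = 69
One optimal plan: pieces 7 + 5 (1 cut) → $72 − $3 = $69.

69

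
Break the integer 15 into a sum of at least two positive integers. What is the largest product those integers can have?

Fill f[k] for k=2..15: at each k try every first piece i and multiply by the better of (k−i) uncut or f[k−i].
f[2] = 1×max(1,0) = 1×1 = 1
f[3] = 1×max(2,1) = 1×2 = 2
f[4] = 2×max(2,1) = 2×2 = 4
f[5] = 2×max(3,2) = 2×3 = 6
f[6] = 3×max(3,2) = 3×3 = 9
f[7] = 2×max(5,6) = 2×6 = 12
f[8] = 2×max(6,9) = 2×9 = 18
f[9] = 3×max(6,9) = 3×9 = 27
f[10] = 2×max(8,18) = 2×18 = 36
f[11] = 2×max(9,27) = 2×27 = 54
f[12] = 3×max(9,27) = 3×27 = 81
f[13] = 2×max(11,54) = 2×54 = 108
f[14] = 2×max(12,81) = 2×81 = 162
f[15] = 3×max(12,81) = 3×81 = 243
One optimal split: 3 + 3 + 3 + 3 + 3; product 3×3×3×3×3 = 243.

243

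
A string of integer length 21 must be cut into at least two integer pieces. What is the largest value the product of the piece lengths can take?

Define m[k] = max over 1≤i<k of i · max(k−i, m[k−i]); the inner max lets the remainder stay uncut if that's better.
Small cases: m[2]=1, m[3]=2, m[4]=4, m[5]=6, m[6]=9, m[7]=12, m[8]=18, m[9]=27, m[10]=36, m[11]=54, m[12]=81, m[13]=108, m[14]=162, m[15]=243, m[16]=324.
m[17] = max(1·324, 2·243, 3·162, …, 15·2, 16·1) = 486
m[18] = max(1·486, 2·324, 3·243, …, 16·2, 17·1) = 729
m[19] = max(1·729, 2·486, 3·324, …, 17·2, 18·1) = 972
m[20] = max(1·972, 2·729, 3·486, …, 18·2, 19·1) = 1458
m[21] = max(1·1458, 2·972, 3·729, …, 19·2, 20·1) = 2187
One optimal split: 3 + 3 + 3 + 3 + 3 + 3 + 3; product 3·3·3·3·3·3·3 = 2187.

2187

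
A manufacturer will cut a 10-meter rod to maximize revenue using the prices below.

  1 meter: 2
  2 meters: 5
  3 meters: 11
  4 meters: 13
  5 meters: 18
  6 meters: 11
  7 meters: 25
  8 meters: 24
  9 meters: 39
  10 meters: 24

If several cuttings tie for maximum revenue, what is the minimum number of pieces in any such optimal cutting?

2

Build r[k] bottom-up: r[k] = max over allowed piece i of (p[i] + r[k−i]).
r[1] = 2
r[2] = max(2+2, 5+0) = 5
r[3] = max(2+5, 5+2, 11+0) = 11
r[4] = max(2+11, 5+5, 11+2, 13+0) = 13
r[5] = max(2+13, 5+11, 11+5, 13+2, 18+0) = 18
r[6] = max(2+18, 5+13, 11+11, 13+5, 18+2, 11+0) = 22
r[7] = max(2+22, 5+18, 11+13, …, 11+2, 25+0) = 25
r[8] = max(2+25, 5+22, 11+18, …, 25+2, 24+0) = 29
r[9] = max(2+29, 5+25, 11+22, …, 24+2, 39+0) = 39
r[10] = max(2+39, 5+29, 11+25, …, 39+2, 24+0) = 41
Maximum revenue is 41.
Now minimize piece count subject to staying optimal: for each k, pieces[k] = 1 + min over i with p[i]+r[k−i]=r[k] of pieces[k−i].
pieces[7] = 1
pieces[8] = 2
pieces[9] = 1
pieces[10] = 2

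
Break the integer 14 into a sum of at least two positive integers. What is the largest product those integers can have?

Define P[k] = max over 1≤i<k of i · max(k−i, P[k−i]); the inner max lets the remainder stay uncut if that's better.
P[2] = 1*max(1,0) = 1*1 = 1
P[3] = max(1*2, 2*1) = 2
P[4] = max(1*3, 2*2, 3*1) = 4
P[5] = max(1*4, 2*3, 3*2, 4*1) = 6
P[6] = max(1*6, 2*4, 3*3, 4*2, 5*1) = 9
P[7] = max(1*9, 2*6, 3*4, 4*3, 5*2, 6*1) = 12
P[8] = max(1*12, 2*9, 3*6, …, 6*2, 7*1) = 18
P[9] = max(1*18, 2*12, 3*9, …, 7*2, 8*1) = 27
P[10] = max(1*27, 2*18, 3*12, …, 8*2, 9*1) = 36
P[11] = max(1*36, 2*27, 3*18, …, 9*2, 10*1) = 54
P[12] = max(1*54, 2*36, 3*27, …, 10*2, 11*1) = 81
P[13] = max(1*81, 2*54, 3*36, …, 11*2, 12*1) = 108
P[14] = max(1*108, 2*81, 3*54, …, 12*2, 13*1) = 162
One optimal split: 3 + 3 + 3 + 3 + 2; product 3*3*3*3*2 = 162.

162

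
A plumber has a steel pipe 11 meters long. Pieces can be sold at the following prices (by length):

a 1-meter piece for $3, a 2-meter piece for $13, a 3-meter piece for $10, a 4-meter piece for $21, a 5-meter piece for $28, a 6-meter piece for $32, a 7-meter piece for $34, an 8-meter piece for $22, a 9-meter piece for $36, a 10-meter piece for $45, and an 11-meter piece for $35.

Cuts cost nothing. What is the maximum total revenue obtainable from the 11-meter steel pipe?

68

Consider every possible first cut. v[k] is the best of p[i]+v[k−i] over all sellable i≤k.
v[1] = 3
v[2] = 13
v[3] = 16  (first piece 1, then v[2]=13)
v[4] = 26  (first piece 2, then v[2]=13)
v[5] = 29  (first piece 1, then v[4]=26)
v[6] = 39  (first piece 2, then v[4]=26)
v[7] = 42  (first piece 1, then v[6]=39)
v[8] = 52  (first piece 2, then v[6]=39)
v[9] = 55  (first piece 1, then v[8]=52)
v[10] = 65  (first piece 2, then v[8]=52)
v[11] = 68  (first piece 1, then v[10]=65)
One optimal cutting: 2 + 2 + 2 + 2 + 2 + 1 → $13 + $13 + $13 + $13 + $13 + $3 = $68.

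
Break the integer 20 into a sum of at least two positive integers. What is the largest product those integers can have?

1458

Let g[k] be the best product for length k (with at least one cut). For each first piece i, the rest contributes max(k−i, g[k−i]).
g[2] = 1×max(1,0) = 1×1 = 1
g[3] = 1×max(2,1) = 1×2 = 2
g[4] = 2×max(2,1) = 2×2 = 4
g[5] = 2×max(3,2) = 2×3 = 6
g[6] = 3×max(3,2) = 3×3 = 9
g[7] = 2×max(5,6) = 2×6 = 12
g[8] = 2×max(6,9) = 2×9 = 18
g[9] = 3×max(6,9) = 3×9 = 27
g[10] = 2×max(8,18) = 2×18 = 36
g[11] = 2×max(9,27) = 2×27 = 54
g[12] = 3×max(9,27) = 3×27 = 81
g[13] = 2×max(11,54) = 2×54 = 108
g[14] = 2×max(12,81) = 2×81 = 162
g[15] = 3×max(12,81) = 3×81 = 243
g[16] = 2×max(14,162) = 2×162 = 324
g[17] = 2×max(15,243) = 2×243 = 486
g[18] = 3×max(15,243) = 3×243 = 729
g[19] = 2×max(17,486) = 2×486 = 972
g[20] = 2×max(18,729) = 2×729 = 1458
One optimal split: 3 + 3 + 3 + 3 + 3 + 3 + 2; product 3×3×3×3×3×3×2 = 1458.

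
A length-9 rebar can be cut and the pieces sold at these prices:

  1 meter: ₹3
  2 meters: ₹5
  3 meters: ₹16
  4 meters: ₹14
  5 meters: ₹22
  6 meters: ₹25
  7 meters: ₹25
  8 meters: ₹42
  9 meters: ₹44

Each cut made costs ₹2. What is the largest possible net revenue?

44

Build v[k] bottom-up: v[k] = max over allowed piece i of (p[i] + v[k−i]) − 2 per cut.
v[1] = 3
v[2] = max(3+3-2, 5+0) = 5
v[3] = max(3+5-2, 5+3-2, 16+0) = 16
v[4] = max(3+16-2, 5+5-2, 16+3-2, 14+0) = 17
v[5] = max(3+17-2, 5+16-2, 16+5-2, 14+3-2, 22+0) = 22
v[6] = max(3+22-2, 5+17-2, 16+16-2, 14+5-2, 22+3-2, 25+0) = 30
v[7] = max(3+30-2, 5+22-2, 16+17-2, …, 25+3-2, 25+0) = 31
v[8] = max(3+31-2, 5+30-2, 16+22-2, …, 25+3-2, 42+0) = 42
v[9] = max(3+42-2, 5+31-2, 16+30-2, …, 42+3-2, 44+0) = 44
One optimal plan: pieces 3 + 3 + 3 (2 cuts) → ₹48 − ₹4 = ₹44.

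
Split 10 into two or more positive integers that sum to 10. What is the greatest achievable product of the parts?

Fill prod[k] for k=2..10: at each k try every first piece i and multiply by the better of (k−i) uncut or prod[k−i].
Small cases: prod[2]=1, prod[3]=2, prod[4]=4, prod[5]=6.
prod[6] = 3*max(3,2) = 3*3 = 9
prod[7] = 2*max(5,6) = 2*6 = 12
prod[8] = 2*max(6,9) = 2*9 = 18
prod[9] = 3*max(6,9) = 3*9 = 27
prod[10] = 2*max(8,18) = 2*18 = 36
One optimal split: 3 + 3 + 2 + 2; product 3*3*2*2 = 36.

36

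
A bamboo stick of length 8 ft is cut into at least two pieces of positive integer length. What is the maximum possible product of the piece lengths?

18

Let prod[k] be the best product for length k (with at least one cut). For each first piece i, the rest contributes max(k−i, prod[k−i]).
prod[2] = 1*max(1,0) = 1*1 = 1
prod[3] = max(1*2, 2*1) = 2
prod[4] = max(1*3, 2*2, 3*1) = 4
prod[5] = max(1*4, 2*3, 3*2, 4*1) = 6
prod[6] = max(1*6, 2*4, 3*3, 4*2, 5*1) = 9
prod[7] = max(1*9, 2*6, 3*4, 4*3, 5*2, 6*1) = 12
prod[8] = max(1*12, 2*9, 3*6, …, 6*2, 7*1) = 18
One optimal split: 3 + 3 + 2; product 3*3*2 = 18.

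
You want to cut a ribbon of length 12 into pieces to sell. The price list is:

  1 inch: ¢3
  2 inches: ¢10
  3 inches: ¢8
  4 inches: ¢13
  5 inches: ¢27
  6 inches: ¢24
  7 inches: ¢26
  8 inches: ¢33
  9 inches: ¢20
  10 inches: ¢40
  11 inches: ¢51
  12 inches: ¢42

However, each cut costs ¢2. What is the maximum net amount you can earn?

Let v[k] be the best obtainable value from length k. For each k, try every first piece i and keep the best of price[i] + v[k−i] minus the 2 cut fee when i<k.
v[1] = 3
v[2] = max(3+3-2, 10+0) = 10
v[3] = max(3+10-2, 10+3-2, 8+0) = 11
v[4] = max(3+11-2, 10+10-2, 8+3-2, 13+0) = 18
v[5] = max(3+18-2, 10+11-2, 8+10-2, 13+3-2, 27+0) = 27
v[6] = max(3+27-2, 10+18-2, 8+11-2, 13+10-2, 27+3-2, 24+0) = 28
v[7] = max(3+28-2, 10+27-2, 8+18-2, …, 24+3-2, 26+0) = 35
v[8] = max(3+35-2, 10+28-2, 8+27-2, …, 26+3-2, 33+0) = 36
v[9] = max(3+36-2, 10+35-2, 8+28-2, …, 33+3-2, 20+0) = 43
v[10] = max(3+43-2, 10+36-2, 8+35-2, …, 20+3-2, 40+0) = 52
v[11] = max(3+52-2, 10+43-2, 8+36-2, …, 40+3-2, 51+0) = 53
v[12] = max(3+53-2, 10+52-2, 8+43-2, …, 51+3-2, 42+0) = 60
One optimal plan: pieces 5 + 5 + 2 (2 cuts) → ¢64 − ¢4 = ¢60.

60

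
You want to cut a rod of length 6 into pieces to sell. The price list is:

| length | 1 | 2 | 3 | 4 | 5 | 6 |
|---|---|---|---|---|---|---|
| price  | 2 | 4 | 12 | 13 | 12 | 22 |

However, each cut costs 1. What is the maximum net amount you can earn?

23

Build net[k] bottom-up: net[k] = max over allowed piece i of (p[i] + net[k−i]) − 1 per cut.
net[1] = 2
net[2] = 4
net[3] = 12
net[4] = 13  (first piece 1, then net[3]=12)
net[5] = 15  (first piece 2, then net[3]=12)
net[6] = 23  (first piece 3, then net[3]=12)
One optimal plan: pieces 3 + 3 (1 cut) → 24 − 1 = 23.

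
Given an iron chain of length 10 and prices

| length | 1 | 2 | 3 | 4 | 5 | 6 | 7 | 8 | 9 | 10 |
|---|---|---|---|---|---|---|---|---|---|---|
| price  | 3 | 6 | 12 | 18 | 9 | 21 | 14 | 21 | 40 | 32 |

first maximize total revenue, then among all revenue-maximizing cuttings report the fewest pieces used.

Build r[k] bottom-up: r[k] = max over allowed piece i of (p[i] + r[k−i]).
r[1] = 3
r[2] = max(3+3, 6+0) = 6
r[3] = max(3+6, 6+3, 12+0) = 12
r[4] = max(3+12, 6+6, 12+3, 18+0) = 18
r[5] = max(3+18, 6+12, 12+6, 18+3, 9+0) = 21
r[6] = max(3+21, 6+18, 12+12, 18+6, 9+3, 21+0) = 24
r[7] = max(3+24, 6+21, 12+18, …, 21+3, 14+0) = 30
r[8] = max(3+30, 6+24, 12+21, …, 14+3, 21+0) = 36
r[9] = max(3+36, 6+30, 12+24, …, 21+3, 40+0) = 40
r[10] = max(3+40, 6+36, 12+30, …, 40+3, 32+0) = 43
Maximum revenue is $43.
Now minimize piece count subject to staying optimal: for each k, pieces[k] = 1 + min over i with p[i]+r[k−i]=r[k] of pieces[k−i].
pieces[7] = 2
pieces[8] = 2
pieces[9] = 1
pieces[10] = 2

2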